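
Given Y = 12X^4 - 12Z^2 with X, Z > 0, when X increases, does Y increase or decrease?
Y increases

Taking the partial derivative:
∂Y/∂X = 48X^3

∂Y/∂X = 48X^3 > 0 (assuming positive values)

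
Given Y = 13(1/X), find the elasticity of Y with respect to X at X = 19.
Elasticity = -1

Elasticity = (dY/dX) · (X/Y)

dY/dX = -13/X²
At X = 19: dY/dX = -13/361, Y = 13/19

Elasticity = (-13/361) · (19 / (13/19)) = -1

Interpretation: for a small percentage change in X, the percentage change in Y is approximately -1.00 times as large.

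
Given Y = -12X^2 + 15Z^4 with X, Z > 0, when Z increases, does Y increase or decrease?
Y increases

Taking the partial derivative:
∂Y/∂Z = 60Z^3

∂Y/∂Z = 60Z^3 > 0 (assuming positive values)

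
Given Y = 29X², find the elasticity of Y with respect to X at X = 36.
Elasticity = 2

Elasticity = (dY/dX) · (X/Y)

dY/dX = 58·X
At X = 36: dY/dX = 2088, Y = 37584

Elasticity = 2088 · (36 / 37584) = 2

Interpretation: for a small percentage change in X, the percentage change in Y is approximately 2.00 times as large.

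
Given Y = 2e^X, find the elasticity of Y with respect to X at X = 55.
Elasticity = 55

Elasticity = (dY/dX) · (X/Y)

dY/dX = 2·e^X
At X = 55: dY/dX = 2·e^55, Y = 2·e^55

Elasticity = (2·e^55) · (55 / (2·e^55)) = 55

Interpretation: for a small percentage change in X, the percentage change in Y is approximately 55.00 times as large.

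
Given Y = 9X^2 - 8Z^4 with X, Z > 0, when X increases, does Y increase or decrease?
Y increases

Taking the partial derivative:
∂Y/∂X = 18X

∂Y/∂X = 18X > 0 (assuming positive values)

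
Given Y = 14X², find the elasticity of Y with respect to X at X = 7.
Elasticity = 2

Elasticity = (dY/dX) · (X/Y)

dY/dX = 28·X
At X = 7: dY/dX = 196, Y = 686

Elasticity = 196 · (7 / 686) = 2

Interpretation: for a small percentage change in X, the percentage change in Y is approximately 2.00 times as large.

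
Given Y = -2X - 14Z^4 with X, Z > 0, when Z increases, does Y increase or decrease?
Y decreases

Taking the partial derivative:
∂Y/∂Z = -56Z^3

∂Y/∂Z = -56Z^3 < 0 (assuming positive values)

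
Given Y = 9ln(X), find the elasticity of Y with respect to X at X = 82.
Elasticity = 1/ln(82) ≈ 0.2269

Elasticity = (dY/dX) · (X/Y)

dY/dX = 9/X
At X = 82: dY/dX = 9/82, Y = 9·ln(82)

Elasticity = (9/82) · (82 / (9·ln(82))) = 1/ln(82) ≈ 0.2269

Interpretation: for a small percentage change in X, the percentage change in Y is approximately 0.23 times as large.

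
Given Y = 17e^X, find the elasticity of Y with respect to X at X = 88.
Elasticity = 88

Elasticity = (dY/dX) · (X/Y)

dY/dX = 17·e^X
At X = 88: dY/dX = 17·e^88, Y = 17·e^88

Elasticity = (17·e^88) · (88 / (17·e^88)) = 88

Interpretation: for a small percentage change in X, the percentage change in Y is approximately 88.00 times as large.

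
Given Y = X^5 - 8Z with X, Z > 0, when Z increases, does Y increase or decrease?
Y decreases

Taking the partial derivative:
∂Y/∂Z = -8

∂Y/∂Z = -8 < 0 (assuming positive values)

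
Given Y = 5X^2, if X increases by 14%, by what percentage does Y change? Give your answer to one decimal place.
30.0%

For Y = 5X^2:
If X → X(1 + 0.14)
Then Y → Y · (1 + 0.14)^2
     = Y · 1.2996

Percentage change = ((1 + 0.14)^2 − 1) × 100% ≈ 30.0%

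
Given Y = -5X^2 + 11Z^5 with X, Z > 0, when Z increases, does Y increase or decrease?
Y increases

Taking the partial derivative:
∂Y/∂Z = 55Z^4

∂Y/∂Z = 55Z^4 > 0 (assuming positive values)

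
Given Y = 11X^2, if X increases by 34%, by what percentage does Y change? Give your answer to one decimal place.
79.6%

For Y = 11X^2:
If X → X(1 + 0.34)
Then Y → Y · (1 + 0.34)^2
     = Y · 1.7956

Percentage change = ((1 + 0.34)^2 − 1) × 100% ≈ 79.6%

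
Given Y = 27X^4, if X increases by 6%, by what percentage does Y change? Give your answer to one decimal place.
26.2%

For Y = 27X^4:
If X → X(1 + 0.06)
Then Y → Y · (1 + 0.06)^4
     ≈ Y · 1.2625

Percentage change = ((1 + 0.06)^4 − 1) × 100% ≈ 26.2%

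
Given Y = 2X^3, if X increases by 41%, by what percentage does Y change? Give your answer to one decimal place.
180.3%

For Y = 2X^3:
If X → X(1 + 0.41)
Then Y → Y · (1 + 0.41)^3
     ≈ Y · 2.8032

Percentage change = ((1 + 0.41)^3 − 1) × 100% ≈ 180.3%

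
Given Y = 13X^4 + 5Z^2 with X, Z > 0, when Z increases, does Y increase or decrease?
Y increases

Taking the partial derivative:
∂Y/∂Z = 10Z

∂Y/∂Z = 10Z > 0 (assuming positive values)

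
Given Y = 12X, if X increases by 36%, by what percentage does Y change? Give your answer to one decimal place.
36.0%

For Y = 12X:
If X → X(1 + 0.36)
Then Y → Y · (1 + 0.36)^1
     = Y · 1.3600

Percentage change = ((1 + 0.36)^1 − 1) × 100% = 36.0%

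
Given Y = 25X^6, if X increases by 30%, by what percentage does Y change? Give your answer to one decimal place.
382.7%

For Y = 25X^6:
If X → X(1 + 0.3)
Then Y → Y · (1 + 0.3)^6
     ≈ Y · 4.8268

Percentage change = ((1 + 0.3)^6 − 1) × 100% ≈ 382.7%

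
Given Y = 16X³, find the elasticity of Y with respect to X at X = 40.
Elasticity = 3

Elasticity = (dY/dX) · (X/Y)

dY/dX = 48·X²
At X = 40: dY/dX = 76800, Y = 1024000

Elasticity = 76800 · (40 / 1024000) = 3

Interpretation: for a small percentage change in X, the percentage change in Y is approximately 3.00 times as large.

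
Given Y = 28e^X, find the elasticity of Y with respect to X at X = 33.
Elasticity = 33

Elasticity = (dY/dX) · (X/Y)

dY/dX = 28·e^X
At X = 33: dY/dX = 28·e^33, Y = 28·e^33

Elasticity = (28·e^33) · (33 / (28·e^33)) = 33

Interpretation: for a small percentage change in X, the percentage change in Y is approximately 33.00 times as large.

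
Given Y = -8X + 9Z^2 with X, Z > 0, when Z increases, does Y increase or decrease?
Y increases

Taking the partial derivative:
∂Y/∂Z = 18Z

∂Y/∂Z = 18Z > 0 (assuming positive values)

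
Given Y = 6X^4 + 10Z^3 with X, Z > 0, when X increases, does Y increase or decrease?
Y increases

Taking the partial derivative:
∂Y/∂X = 24X^3

∂Y/∂X = 24X^3 > 0 (assuming positive values)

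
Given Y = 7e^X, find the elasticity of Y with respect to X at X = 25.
Elasticity = 25

Elasticity = (dY/dX) · (X/Y)

dY/dX = 7·e^X
At X = 25: dY/dX = 7·e^25, Y = 7·e^25

Elasticity = (7·e^25) · (25 / (7·e^25)) = 25

Interpretation: for a small percentage change in X, the percentage change in Y is approximately 25.00 times as large.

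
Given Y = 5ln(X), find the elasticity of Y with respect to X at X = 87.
Elasticity = 1/ln(87) ≈ 0.2239

Elasticity = (dY/dX) · (X/Y)

dY/dX = 5/X
At X = 87: dY/dX = 5/87, Y = 5·ln(87)

Elasticity = (5/87) · (87 / (5·ln(87))) = 1/ln(87) ≈ 0.2239

Interpretation: for a small percentage change in X, the percentage change in Y is approximately 0.22 times as large.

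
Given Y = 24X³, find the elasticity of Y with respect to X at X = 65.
Elasticity = 3

Elasticity = (dY/dX) · (X/Y)

dY/dX = 72·X²
At X = 65: dY/dX = 304200, Y = 6591000

Elasticity = 304200 · (65 / 6591000) = 3

Interpretation: for a small percentage change in X, the percentage change in Y is approximately 3.00 times as large.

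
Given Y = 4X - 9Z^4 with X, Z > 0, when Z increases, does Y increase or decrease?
Y decreases

Taking the partial derivative:
∂Y/∂Z = -36Z^3

∂Y/∂Z = -36Z^3 < 0 (assuming positive values)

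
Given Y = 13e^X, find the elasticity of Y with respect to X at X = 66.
Elasticity = 66

Elasticity = (dY/dX) · (X/Y)

dY/dX = 13·e^X
At X = 66: dY/dX = 13·e^66, Y = 13·e^66

Elasticity = (13·e^66) · (66 / (13·e^66)) = 66

Interpretation: for a small percentage change in X, the percentage change in Y is approximately 66.00 times as large.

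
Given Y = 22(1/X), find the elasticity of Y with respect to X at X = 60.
Elasticity = -1

Elasticity = (dY/dX) · (X/Y)

dY/dX = -22/X²
At X = 60: dY/dX = -11/1800, Y = 11/30

Elasticity = (-11/1800) · (60 / (11/30)) = -1

Interpretation: for a small percentage change in X, the percentage change in Y is approximately -1.00 times as large.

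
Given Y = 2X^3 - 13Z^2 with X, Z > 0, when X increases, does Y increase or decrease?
Y increases

Taking the partial derivative:
∂Y/∂X = 6X^2

∂Y/∂X = 6X^2 > 0 (assuming positive values)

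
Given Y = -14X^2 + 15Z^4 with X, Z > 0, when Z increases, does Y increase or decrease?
Y increases

Taking the partial derivative:
∂Y/∂Z = 60Z^3

∂Y/∂Z = 60Z^3 > 0 (assuming positive values)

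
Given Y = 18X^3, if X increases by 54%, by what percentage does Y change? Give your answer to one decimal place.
265.2%

For Y = 18X^3:
If X → X(1 + 0.54)
Then Y → Y · (1 + 0.54)^3
     ≈ Y · 3.6523

Percentage change = ((1 + 0.54)^3 − 1) × 100% ≈ 265.2%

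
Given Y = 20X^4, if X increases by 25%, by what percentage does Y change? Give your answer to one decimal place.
144.1%

For Y = 20X^4:
If X → X(1 + 0.25)
Then Y → Y · (1 + 0.25)^4
     ≈ Y · 2.4414

Percentage change = ((1 + 0.25)^4 − 1) × 100% ≈ 144.1%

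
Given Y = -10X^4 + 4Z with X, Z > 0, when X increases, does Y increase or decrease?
Y decreases

Taking the partial derivative:
∂Y/∂X = -40X^3

∂Y/∂X = -40X^3 < 0 (assuming positive values)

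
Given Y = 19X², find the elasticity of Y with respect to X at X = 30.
Elasticity = 2

Elasticity = (dY/dX) · (X/Y)

dY/dX = 38·X
At X = 30: dY/dX = 1140, Y = 17100

Elasticity = 1140 · (30 / 17100) = 2

Interpretation: for a small percentage change in X, the percentage change in Y is approximately 2.00 times as large.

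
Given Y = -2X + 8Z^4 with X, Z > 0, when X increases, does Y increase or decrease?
Y decreases

Taking the partial derivative:
∂Y/∂X = -2

∂Y/∂X = -2 < 0 (assuming positive values)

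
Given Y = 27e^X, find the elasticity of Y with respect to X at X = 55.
Elasticity = 55

Elasticity = (dY/dX) · (X/Y)

dY/dX = 27·e^X
At X = 55: dY/dX = 27·e^55, Y = 27·e^55

Elasticity = (27·e^55) · (55 / (27·e^55)) = 55

Interpretation: for a small percentage change in X, the percentage change in Y is approximately 55.00 times as large.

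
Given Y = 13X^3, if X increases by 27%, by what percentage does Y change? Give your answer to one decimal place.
104.8%

For Y = 13X^3:
If X → X(1 + 0.27)
Then Y → Y · (1 + 0.27)^3
     ≈ Y · 2.0484

Percentage change = ((1 + 0.27)^3 − 1) × 100% ≈ 104.8%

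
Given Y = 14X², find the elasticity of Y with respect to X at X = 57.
Elasticity = 2

Elasticity = (dY/dX) · (X/Y)

dY/dX = 28·X
At X = 57: dY/dX = 1596, Y = 45486

Elasticity = 1596 · (57 / 45486) = 2

Interpretation: for a small percentage change in X, the percentage change in Y is approximately 2.00 times as large.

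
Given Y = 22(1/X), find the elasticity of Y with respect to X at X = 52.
Elasticity = -1

Elasticity = (dY/dX) · (X/Y)

dY/dX = -22/X²
At X = 52: dY/dX = -11/1352, Y = 11/26

Elasticity = (-11/1352) · (52 / (11/26)) = -1

Interpretation: for a small percentage change in X, the percentage change in Y is approximately -1.00 times as large.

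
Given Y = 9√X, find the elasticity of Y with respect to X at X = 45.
Elasticity = 1/2

Elasticity = (dY/dX) · (X/Y)

dY/dX = 9/(2·√X)
At X = 45: dY/dX = 3·√5/10, Y = 27·√5

Elasticity = (3·√5/10) · (45 / (27·√5)) = 1/2

Interpretation: for a small percentage change in X, the percentage change in Y is approximately 0.50 times as large.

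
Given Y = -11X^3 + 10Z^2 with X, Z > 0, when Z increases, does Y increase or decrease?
Y increases

Taking the partial derivative:
∂Y/∂Z = 20Z

∂Y/∂Z = 20Z > 0 (assuming positive values)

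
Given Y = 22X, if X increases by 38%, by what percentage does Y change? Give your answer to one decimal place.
38.0%

For Y = 22X:
If X → X(1 + 0.38)
Then Y → Y · (1 + 0.38)^1
     = Y · 1.3800

Percentage change = ((1 + 0.38)^1 − 1) × 100% = 38.0%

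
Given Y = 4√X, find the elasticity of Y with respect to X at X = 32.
Elasticity = 1/2

Elasticity = (dY/dX) · (X/Y)

dY/dX = 2/√X
At X = 32: dY/dX = √2/4, Y = 16·√2

Elasticity = (√2/4) · (32 / (16·√2)) = 1/2

Interpretation: for a small percentage change in X, the percentage change in Y is approximately 0.50 times as large.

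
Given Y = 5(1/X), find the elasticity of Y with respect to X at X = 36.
Elasticity = -1

Elasticity = (dY/dX) · (X/Y)

dY/dX = -5/X²
At X = 36: dY/dX = -5/1296, Y = 5/36

Elasticity = (-5/1296) · (36 / (5/36)) = -1

Interpretation: for a small percentage change in X, the percentage change in Y is approximately -1.00 times as large.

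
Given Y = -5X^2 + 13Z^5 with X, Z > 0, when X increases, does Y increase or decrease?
Y decreases

Taking the partial derivative:
∂Y/∂X = -10X

∂Y/∂X = -10X < 0 (assuming positive values)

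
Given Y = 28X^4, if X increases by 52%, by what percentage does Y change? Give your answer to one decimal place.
433.8%

For Y = 28X^4:
If X → X(1 + 0.52)
Then Y → Y · (1 + 0.52)^4
     ≈ Y · 5.3379

Percentage change = ((1 + 0.52)^4 − 1) × 100% ≈ 433.8%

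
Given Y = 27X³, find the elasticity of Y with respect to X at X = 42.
Elasticity = 3

Elasticity = (dY/dX) · (X/Y)

dY/dX = 81·X²
At X = 42: dY/dX = 142884, Y = 2000376

Elasticity = 142884 · (42 / 2000376) = 3

Interpretation: for a small percentage change in X, the percentage change in Y is approximately 3.00 times as large.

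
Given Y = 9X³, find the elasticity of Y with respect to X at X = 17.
Elasticity = 3

Elasticity = (dY/dX) · (X/Y)

dY/dX = 27·X²
At X = 17: dY/dX = 7803, Y = 44217

Elasticity = 7803 · (17 / 44217) = 3

Interpretation: for a small percentage change in X, the percentage change in Y is approximately 3.00 times as large.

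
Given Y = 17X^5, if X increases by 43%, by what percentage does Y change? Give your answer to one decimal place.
498.0%

For Y = 17X^5:
If X → X(1 + 0.43)
Then Y → Y · (1 + 0.43)^5
     ≈ Y · 5.9797

Percentage change = ((1 + 0.43)^5 − 1) × 100% ≈ 498.0%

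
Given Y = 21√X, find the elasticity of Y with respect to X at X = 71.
Elasticity = 1/2

Elasticity = (dY/dX) · (X/Y)

dY/dX = 21/(2·√X)
At X = 71: dY/dX = 21·√71/142, Y = 21·√71

Elasticity = (21·√71/142) · (71 / (21·√71)) = 1/2

Interpretation: for a small percentage change in X, the percentage change in Y is approximately 0.50 times as large.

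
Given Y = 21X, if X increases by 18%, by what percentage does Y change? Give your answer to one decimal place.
18.0%

For Y = 21X:
If X → X(1 + 0.18)
Then Y → Y · (1 + 0.18)^1
     = Y · 1.1800

Percentage change = ((1 + 0.18)^1 − 1) × 100% = 18.0%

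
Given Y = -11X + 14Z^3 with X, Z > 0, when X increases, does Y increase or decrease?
Y decreases

Taking the partial derivative:
∂Y/∂X = -11

∂Y/∂X = -11 < 0 (assuming positive values)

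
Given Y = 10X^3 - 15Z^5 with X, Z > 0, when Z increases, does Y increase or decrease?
Y decreases

Taking the partial derivative:
∂Y/∂Z = -75Z^4

∂Y/∂Z = -75Z^4 < 0 (assuming positive values)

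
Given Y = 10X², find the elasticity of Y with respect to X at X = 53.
Elasticity = 2

Elasticity = (dY/dX) · (X/Y)

dY/dX = 20·X
At X = 53: dY/dX = 1060, Y = 28090

Elasticity = 1060 · (53 / 28090) = 2

Interpretation: for a small percentage change in X, the percentage change in Y is approximately 2.00 times as large.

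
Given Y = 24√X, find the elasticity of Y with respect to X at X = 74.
Elasticity = 1/2

Elasticity = (dY/dX) · (X/Y)

dY/dX = 12/√X
At X = 74: dY/dX = 6·√74/37, Y = 24·√74

Elasticity = (6·√74/37) · (74 / (24·√74)) = 1/2

Interpretation: for a small percentage change in X, the percentage change in Y is approximately 0.50 times as large.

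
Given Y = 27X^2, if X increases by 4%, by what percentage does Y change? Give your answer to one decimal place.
8.2%

For Y = 27X^2:
If X → X(1 + 0.04)
Then Y → Y · (1 + 0.04)^2
     = Y · 1.0816

Percentage change = ((1 + 0.04)^2 − 1) × 100% ≈ 8.2%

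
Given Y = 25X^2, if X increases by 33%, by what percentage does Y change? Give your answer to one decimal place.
76.9%

For Y = 25X^2:
If X → X(1 + 0.33)
Then Y → Y · (1 + 0.33)^2
     = Y · 1.7689

Percentage change = ((1 + 0.33)^2 − 1) × 100% ≈ 76.9%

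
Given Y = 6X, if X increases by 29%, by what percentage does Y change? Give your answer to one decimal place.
29.0%

For Y = 6X:
If X → X(1 + 0.29)
Then Y → Y · (1 + 0.29)^1
     = Y · 1.2900

Percentage change = ((1 + 0.29)^1 − 1) × 100% = 29.0%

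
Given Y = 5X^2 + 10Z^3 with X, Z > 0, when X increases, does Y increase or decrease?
Y increases

Taking the partial derivative:
∂Y/∂X = 10X

∂Y/∂X = 10X > 0 (assuming positive values)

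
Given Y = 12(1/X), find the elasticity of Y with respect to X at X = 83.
Elasticity = -1

Elasticity = (dY/dX) · (X/Y)

dY/dX = -12/X²
At X = 83: dY/dX = -12/6889, Y = 12/83

Elasticity = (-12/6889) · (83 / (12/83)) = -1

Interpretation: for a small percentage change in X, the percentage change in Y is approximately -1.00 times as large.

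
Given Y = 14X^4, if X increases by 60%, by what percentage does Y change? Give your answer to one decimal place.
555.4%

For Y = 14X^4:
If X → X(1 + 0.6)
Then Y → Y · (1 + 0.6)^4
     = Y · 6.5536

Percentage change = ((1 + 0.6)^4 − 1) × 100% ≈ 555.4%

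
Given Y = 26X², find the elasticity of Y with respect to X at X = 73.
Elasticity = 2

Elasticity = (dY/dX) · (X/Y)

dY/dX = 52·X
At X = 73: dY/dX = 3796, Y = 138554

Elasticity = 3796 · (73 / 138554) = 2

Interpretation: for a small percentage change in X, the percentage change in Y is approximately 2.00 times as large.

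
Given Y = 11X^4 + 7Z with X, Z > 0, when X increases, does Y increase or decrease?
Y increases

Taking the partial derivative:
∂Y/∂X = 44X^3

∂Y/∂X = 44X^3 > 0 (assuming positive values)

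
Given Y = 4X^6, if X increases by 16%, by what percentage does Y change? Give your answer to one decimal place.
143.6%

For Y = 4X^6:
If X → X(1 + 0.16)
Then Y → Y · (1 + 0.16)^6
     ≈ Y · 2.4364

Percentage change = ((1 + 0.16)^6 − 1) × 100% ≈ 143.6%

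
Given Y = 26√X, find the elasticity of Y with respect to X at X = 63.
Elasticity = 1/2

Elasticity = (dY/dX) · (X/Y)

dY/dX = 13/√X
At X = 63: dY/dX = 13·√7/21, Y = 78·√7

Elasticity = (13·√7/21) · (63 / (78·√7)) = 1/2

Interpretation: for a small percentage change in X, the percentage change in Y is approximately 0.50 times as large.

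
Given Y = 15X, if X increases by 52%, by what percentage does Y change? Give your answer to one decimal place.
52.0%

For Y = 15X:
If X → X(1 + 0.52)
Then Y → Y · (1 + 0.52)^1
     = Y · 1.5200

Percentage change = ((1 + 0.52)^1 − 1) × 100% = 52.0%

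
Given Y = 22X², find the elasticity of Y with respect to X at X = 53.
Elasticity = 2

Elasticity = (dY/dX) · (X/Y)

dY/dX = 44·X
At X = 53: dY/dX = 2332, Y = 61798

Elasticity = 2332 · (53 / 61798) = 2

Interpretation: for a small percentage change in X, the percentage change in Y is approximately 2.00 times as large.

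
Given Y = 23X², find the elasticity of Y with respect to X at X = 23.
Elasticity = 2

Elasticity = (dY/dX) · (X/Y)

dY/dX = 46·X
At X = 23: dY/dX = 1058, Y = 12167

Elasticity = 1058 · (23 / 12167) = 2

Interpretation: for a small percentage change in X, the percentage change in Y is approximately 2.00 times as large.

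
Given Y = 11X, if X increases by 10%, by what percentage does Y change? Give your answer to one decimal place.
10.0%

For Y = 11X:
If X → X(1 + 0.1)
Then Y → Y · (1 + 0.1)^1
     = Y · 1.1000

Percentage change = ((1 + 0.1)^1 − 1) × 100% = 10.0%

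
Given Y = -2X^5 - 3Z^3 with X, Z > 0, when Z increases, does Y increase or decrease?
Y decreases

Taking the partial derivative:
∂Y/∂Z = -9Z^2

∂Y/∂Z = -9Z^2 < 0 (assuming positive values)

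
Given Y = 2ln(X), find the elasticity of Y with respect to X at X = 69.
Elasticity = 1/ln(69) ≈ 0.2362

Elasticity = (dY/dX) · (X/Y)

dY/dX = 2/X
At X = 69: dY/dX = 2/69, Y = 2·ln(69)

Elasticity = (2/69) · (69 / (2·ln(69))) = 1/ln(69) ≈ 0.2362

Interpretation: for a small percentage change in X, the percentage change in Y is approximately 0.24 times as large.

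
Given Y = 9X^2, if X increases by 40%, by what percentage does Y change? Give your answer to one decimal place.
96.0%

For Y = 9X^2:
If X → X(1 + 0.4)
Then Y → Y · (1 + 0.4)^2
     = Y · 1.9600

Percentage change = ((1 + 0.4)^2 − 1) × 100% = 96.0%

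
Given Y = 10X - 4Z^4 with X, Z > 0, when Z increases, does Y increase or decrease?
Y decreases

Taking the partial derivative:
∂Y/∂Z = -16Z^3

∂Y/∂Z = -16Z^3 < 0 (assuming positive values)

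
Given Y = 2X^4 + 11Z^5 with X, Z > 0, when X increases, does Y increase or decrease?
Y increases

Taking the partial derivative:
∂Y/∂X = 8X^3

∂Y/∂X = 8X^3 > 0 (assuming positive values)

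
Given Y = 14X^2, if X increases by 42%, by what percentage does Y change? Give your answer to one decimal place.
101.6%

For Y = 14X^2:
If X → X(1 + 0.42)
Then Y → Y · (1 + 0.42)^2
     = Y · 2.0164

Percentage change = ((1 + 0.42)^2 − 1) × 100% ≈ 101.6%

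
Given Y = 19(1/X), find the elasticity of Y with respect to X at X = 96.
Elasticity = -1

Elasticity = (dY/dX) · (X/Y)

dY/dX = -19/X²
At X = 96: dY/dX = -19/9216, Y = 19/96

Elasticity = (-19/9216) · (96 / (19/96)) = -1

Interpretation: for a small percentage change in X, the percentage change in Y is approximately -1.00 times as large.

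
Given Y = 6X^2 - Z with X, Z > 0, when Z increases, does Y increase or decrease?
Y decreases

Taking the partial derivative:
∂Y/∂Z = -1

∂Y/∂Z = -1 < 0 (assuming positive values)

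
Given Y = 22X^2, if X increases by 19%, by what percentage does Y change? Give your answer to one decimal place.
41.6%

For Y = 22X^2:
If X → X(1 + 0.19)
Then Y → Y · (1 + 0.19)^2
     = Y · 1.4161

Percentage change = ((1 + 0.19)^2 − 1) × 100% ≈ 41.6%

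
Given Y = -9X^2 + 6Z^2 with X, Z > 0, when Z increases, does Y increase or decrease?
Y increases

Taking the partial derivative:
∂Y/∂Z = 12Z

∂Y/∂Z = 12Z > 0 (assuming positive values)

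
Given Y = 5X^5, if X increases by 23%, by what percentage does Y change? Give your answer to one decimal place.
181.5%

For Y = 5X^5:
If X → X(1 + 0.23)
Then Y → Y · (1 + 0.23)^5
     ≈ Y · 2.8153

Percentage change = ((1 + 0.23)^5 − 1) × 100% ≈ 181.5%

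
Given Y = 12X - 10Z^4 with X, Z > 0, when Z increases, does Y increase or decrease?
Y decreases

Taking the partial derivative:
∂Y/∂Z = -40Z^3

∂Y/∂Z = -40Z^3 < 0 (assuming positive values)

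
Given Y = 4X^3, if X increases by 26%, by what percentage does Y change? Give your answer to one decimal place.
100.0%

For Y = 4X^3:
If X → X(1 + 0.26)
Then Y → Y · (1 + 0.26)^3
     ≈ Y · 2.0004

Percentage change = ((1 + 0.26)^3 − 1) × 100% ≈ 100.0%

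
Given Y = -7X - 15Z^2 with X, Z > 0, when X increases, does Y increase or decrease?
Y decreases

Taking the partial derivative:
∂Y/∂X = -7

∂Y/∂X = -7 < 0 (assuming positive values)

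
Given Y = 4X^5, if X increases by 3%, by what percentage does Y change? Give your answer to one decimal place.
15.9%

For Y = 4X^5:
If X → X(1 + 0.03)
Then Y → Y · (1 + 0.03)^5
     ≈ Y · 1.1593

Percentage change = ((1 + 0.03)^5 − 1) × 100% ≈ 15.9%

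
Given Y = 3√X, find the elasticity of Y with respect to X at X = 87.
Elasticity = 1/2

Elasticity = (dY/dX) · (X/Y)

dY/dX = 3/(2·√X)
At X = 87: dY/dX = √87/58, Y = 3·√87

Elasticity = (√87/58) · (87 / (3·√87)) = 1/2

Interpretation: for a small percentage change in X, the percentage change in Y is approximately 0.50 times as large.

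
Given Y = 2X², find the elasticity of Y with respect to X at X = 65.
Elasticity = 2

Elasticity = (dY/dX) · (X/Y)

dY/dX = 4·X
At X = 65: dY/dX = 260, Y = 8450

Elasticity = 260 · (65 / 8450) = 2

Interpretation: for a small percentage change in X, the percentage change in Y is approximately 2.00 times as large.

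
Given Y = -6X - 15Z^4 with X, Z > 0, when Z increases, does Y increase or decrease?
Y decreases

Taking the partial derivative:
∂Y/∂Z = -60Z^3

∂Y/∂Z = -60Z^3 < 0 (assuming positive values)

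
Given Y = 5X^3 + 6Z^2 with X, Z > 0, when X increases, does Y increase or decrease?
Y increases

Taking the partial derivative:
∂Y/∂X = 15X^2

∂Y/∂X = 15X^2 > 0 (assuming positive values)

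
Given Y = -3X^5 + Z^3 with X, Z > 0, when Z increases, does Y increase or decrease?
Y increases

Taking the partial derivative:
∂Y/∂Z = 3Z^2

∂Y/∂Z = 3Z^2 > 0 (assuming positive values)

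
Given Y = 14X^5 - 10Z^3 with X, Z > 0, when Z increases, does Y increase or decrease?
Y decreases

Taking the partial derivative:
∂Y/∂Z = -30Z^2

∂Y/∂Z = -30Z^2 < 0 (assuming positive values)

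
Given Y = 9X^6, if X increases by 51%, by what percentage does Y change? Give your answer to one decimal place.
1085.4%

For Y = 9X^6:
If X → X(1 + 0.51)
Then Y → Y · (1 + 0.51)^6
     ≈ Y · 11.8539

Percentage change = ((1 + 0.51)^6 − 1) × 100% ≈ 1085.4%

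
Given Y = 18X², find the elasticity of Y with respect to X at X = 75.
Elasticity = 2

Elasticity = (dY/dX) · (X/Y)

dY/dX = 36·X
At X = 75: dY/dX = 2700, Y = 101250

Elasticity = 2700 · (75 / 101250) = 2

Interpretation: for a small percentage change in X, the percentage change in Y is approximately 2.00 times as large.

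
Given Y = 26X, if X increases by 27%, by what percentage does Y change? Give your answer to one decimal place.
27.0%

For Y = 26X:
If X → X(1 + 0.27)
Then Y → Y · (1 + 0.27)^1
     = Y · 1.2700

Percentage change = ((1 + 0.27)^1 − 1) × 100% = 27.0%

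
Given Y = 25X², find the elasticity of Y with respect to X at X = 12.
Elasticity = 2

Elasticity = (dY/dX) · (X/Y)

dY/dX = 50·X
At X = 12: dY/dX = 600, Y = 3600

Elasticity = 600 · (12 / 3600) = 2

Interpretation: for a small percentage change in X, the percentage change in Y is approximately 2.00 times as large.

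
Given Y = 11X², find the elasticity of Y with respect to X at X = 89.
Elasticity = 2

Elasticity = (dY/dX) · (X/Y)

dY/dX = 22·X
At X = 89: dY/dX = 1958, Y = 87131

Elasticity = 1958 · (89 / 87131) = 2

Interpretation: for a small percentage change in X, the percentage change in Y is approximately 2.00 times as large.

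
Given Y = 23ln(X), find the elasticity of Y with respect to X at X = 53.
Elasticity = 1/ln(53) ≈ 0.2519

Elasticity = (dY/dX) · (X/Y)

dY/dX = 23/X
At X = 53: dY/dX = 23/53, Y = 23·ln(53)

Elasticity = (23/53) · (53 / (23·ln(53))) = 1/ln(53) ≈ 0.2519

Interpretation: for a small percentage change in X, the percentage change in Y is approximately 0.25 times as large.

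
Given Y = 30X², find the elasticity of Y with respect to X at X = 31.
Elasticity = 2

Elasticity = (dY/dX) · (X/Y)

dY/dX = 60·X
At X = 31: dY/dX = 1860, Y = 28830

Elasticity = 1860 · (31 / 28830) = 2

Interpretation: for a small percentage change in X, the percentage change in Y is approximately 2.00 times as large.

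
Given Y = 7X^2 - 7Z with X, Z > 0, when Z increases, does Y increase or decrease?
Y decreases

Taking the partial derivative:
∂Y/∂Z = -7

∂Y/∂Z = -7 < 0 (assuming positive values)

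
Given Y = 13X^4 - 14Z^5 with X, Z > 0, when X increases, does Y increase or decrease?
Y increases

Taking the partial derivative:
∂Y/∂X = 52X^3

∂Y/∂X = 52X^3 > 0 (assuming positive values)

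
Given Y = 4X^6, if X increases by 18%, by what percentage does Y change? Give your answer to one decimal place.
170.0%

For Y = 4X^6:
If X → X(1 + 0.18)
Then Y → Y · (1 + 0.18)^6
     ≈ Y · 2.6996

Percentage change = ((1 + 0.18)^6 − 1) × 100% ≈ 170.0%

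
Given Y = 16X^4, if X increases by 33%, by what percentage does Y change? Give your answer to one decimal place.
212.9%

For Y = 16X^4:
If X → X(1 + 0.33)
Then Y → Y · (1 + 0.33)^4
     ≈ Y · 3.1290

Percentage change = ((1 + 0.33)^4 − 1) × 100% ≈ 212.9%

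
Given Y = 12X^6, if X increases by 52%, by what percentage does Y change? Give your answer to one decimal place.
1133.3%

For Y = 12X^6:
If X → X(1 + 0.52)
Then Y → Y · (1 + 0.52)^6
     ≈ Y · 12.3328

Percentage change = ((1 + 0.52)^6 − 1) × 100% ≈ 1133.3%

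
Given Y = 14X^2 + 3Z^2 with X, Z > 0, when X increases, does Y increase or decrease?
Y increases

Taking the partial derivative:
∂Y/∂X = 28X

∂Y/∂X = 28X > 0 (assuming positive values)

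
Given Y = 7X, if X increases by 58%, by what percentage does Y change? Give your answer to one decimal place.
58.0%

For Y = 7X:
If X → X(1 + 0.58)
Then Y → Y · (1 + 0.58)^1
     = Y · 1.5800

Percentage change = ((1 + 0.58)^1 − 1) × 100% = 58.0%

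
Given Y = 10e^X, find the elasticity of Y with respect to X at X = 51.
Elasticity = 51

Elasticity = (dY/dX) · (X/Y)

dY/dX = 10·e^X
At X = 51: dY/dX = 10·e^51, Y = 10·e^51

Elasticity = (10·e^51) · (51 / (10·e^51)) = 51

Interpretation: for a small percentage change in X, the percentage change in Y is approximately 51.00 times as large.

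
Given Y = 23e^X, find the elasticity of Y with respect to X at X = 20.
Elasticity = 20

Elasticity = (dY/dX) · (X/Y)

dY/dX = 23·e^X
At X = 20: dY/dX = 23·e^20, Y = 23·e^20

Elasticity = (23·e^20) · (20 / (23·e^20)) = 20

Interpretation: for a small percentage change in X, the percentage change in Y is approximately 20.00 times as large.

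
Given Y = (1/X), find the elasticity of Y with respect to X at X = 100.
Elasticity = -1

Elasticity = (dY/dX) · (X/Y)

dY/dX = -1/X²
At X = 100: dY/dX = -1/10000, Y = 1/100

Elasticity = (-1/10000) · (100 / (1/100)) = -1

Interpretation: for a small percentage change in X, the percentage change in Y is approximately -1.00 times as large.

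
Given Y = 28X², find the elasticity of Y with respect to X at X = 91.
Elasticity = 2

Elasticity = (dY/dX) · (X/Y)

dY/dX = 56·X
At X = 91: dY/dX = 5096, Y = 231868

Elasticity = 5096 · (91 / 231868) = 2

Interpretation: for a small percentage change in X, the percentage change in Y is approximately 2.00 times as large.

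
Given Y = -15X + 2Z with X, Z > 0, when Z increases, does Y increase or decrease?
Y increases

Taking the partial derivative:
∂Y/∂Z = 2

∂Y/∂Z = 2 > 0 (assuming positive values)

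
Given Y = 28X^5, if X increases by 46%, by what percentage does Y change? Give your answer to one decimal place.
563.4%

For Y = 28X^5:
If X → X(1 + 0.46)
Then Y → Y · (1 + 0.46)^5
     ≈ Y · 6.6338

Percentage change = ((1 + 0.46)^5 − 1) × 100% ≈ 563.4%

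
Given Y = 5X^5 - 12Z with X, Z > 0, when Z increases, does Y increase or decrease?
Y decreases

Taking the partial derivative:
∂Y/∂Z = -12

∂Y/∂Z = -12 < 0 (assuming positive values)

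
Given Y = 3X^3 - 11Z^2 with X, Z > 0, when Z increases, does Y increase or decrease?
Y decreases

Taking the partial derivative:
∂Y/∂Z = -22Z

∂Y/∂Z = -22Z < 0 (assuming positive values)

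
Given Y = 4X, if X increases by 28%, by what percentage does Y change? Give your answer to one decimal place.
28.0%

For Y = 4X:
If X → X(1 + 0.28)
Then Y → Y · (1 + 0.28)^1
     = Y · 1.2800

Percentage change = ((1 + 0.28)^1 − 1) × 100% = 28.0%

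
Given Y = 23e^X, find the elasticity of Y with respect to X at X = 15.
Elasticity = 15

Elasticity = (dY/dX) · (X/Y)

dY/dX = 23·e^X
At X = 15: dY/dX = 23·e^15, Y = 23·e^15

Elasticity = (23·e^15) · (15 / (23·e^15)) = 15

Interpretation: for a small percentage change in X, the percentage change in Y is approximately 15.00 times as large.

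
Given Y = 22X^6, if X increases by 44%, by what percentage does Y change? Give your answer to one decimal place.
791.6%

For Y = 22X^6:
If X → X(1 + 0.44)
Then Y → Y · (1 + 0.44)^6
     ≈ Y · 8.9161

Percentage change = ((1 + 0.44)^6 − 1) × 100% ≈ 791.6%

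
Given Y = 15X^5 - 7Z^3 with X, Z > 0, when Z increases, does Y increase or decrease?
Y decreases

Taking the partial derivative:
∂Y/∂Z = -21Z^2

∂Y/∂Z = -21Z^2 < 0 (assuming positive values)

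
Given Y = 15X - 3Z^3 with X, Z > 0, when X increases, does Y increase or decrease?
Y increases

Taking the partial derivative:
∂Y/∂X = 15

∂Y/∂X = 15 > 0 (assuming positive values)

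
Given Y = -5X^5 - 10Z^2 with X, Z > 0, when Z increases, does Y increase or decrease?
Y decreases

Taking the partial derivative:
∂Y/∂Z = -20Z

∂Y/∂Z = -20Z < 0 (assuming positive values)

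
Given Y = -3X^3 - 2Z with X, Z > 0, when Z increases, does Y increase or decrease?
Y decreases

Taking the partial derivative:
∂Y/∂Z = -2

∂Y/∂Z = -2 < 0 (assuming positive values)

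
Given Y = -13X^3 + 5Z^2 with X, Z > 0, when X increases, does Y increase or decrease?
Y decreases

Taking the partial derivative:
∂Y/∂X = -39X^2

∂Y/∂X = -39X^2 < 0 (assuming positive values)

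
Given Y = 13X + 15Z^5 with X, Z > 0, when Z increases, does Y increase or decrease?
Y increases

Taking the partial derivative:
∂Y/∂Z = 75Z^4

∂Y/∂Z = 75Z^4 > 0 (assuming positive values)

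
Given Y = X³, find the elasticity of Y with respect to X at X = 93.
Elasticity = 3

Elasticity = (dY/dX) · (X/Y)

dY/dX = 3·X²
At X = 93: dY/dX = 25947, Y = 804357

Elasticity = 25947 · (93 / 804357) = 3

Interpretation: for a small percentage change in X, the percentage change in Y is approximately 3.00 times as large.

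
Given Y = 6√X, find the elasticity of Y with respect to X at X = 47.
Elasticity = 1/2

Elasticity = (dY/dX) · (X/Y)

dY/dX = 3/√X
At X = 47: dY/dX = 3·√47/47, Y = 6·√47

Elasticity = (3·√47/47) · (47 / (6·√47)) = 1/2

Interpretation: for a small percentage change in X, the percentage change in Y is approximately 0.50 times as large.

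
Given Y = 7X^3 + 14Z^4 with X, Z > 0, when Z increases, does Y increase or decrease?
Y increases

Taking the partial derivative:
∂Y/∂Z = 56Z^3

∂Y/∂Z = 56Z^3 > 0 (assuming positive values)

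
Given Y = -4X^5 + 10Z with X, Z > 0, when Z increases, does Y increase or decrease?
Y increases

Taking the partial derivative:
∂Y/∂Z = 10

∂Y/∂Z = 10 > 0 (assuming positive values)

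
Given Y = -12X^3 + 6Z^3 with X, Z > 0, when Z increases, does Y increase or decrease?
Y increases

Taking the partial derivative:
∂Y/∂Z = 18Z^2

∂Y/∂Z = 18Z^2 > 0 (assuming positive values)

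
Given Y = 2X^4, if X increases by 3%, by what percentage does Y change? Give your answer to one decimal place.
12.6%

For Y = 2X^4:
If X → X(1 + 0.03)
Then Y → Y · (1 + 0.03)^4
     ≈ Y · 1.1255

Percentage change = ((1 + 0.03)^4 − 1) × 100% ≈ 12.6%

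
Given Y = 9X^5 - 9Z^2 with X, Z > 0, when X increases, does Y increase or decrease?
Y increases

Taking the partial derivative:
∂Y/∂X = 45X^4

∂Y/∂X = 45X^4 > 0 (assuming positive values)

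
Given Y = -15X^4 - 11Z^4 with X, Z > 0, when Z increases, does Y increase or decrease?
Y decreases

Taking the partial derivative:
∂Y/∂Z = -44Z^3

∂Y/∂Z = -44Z^3 < 0 (assuming positive values)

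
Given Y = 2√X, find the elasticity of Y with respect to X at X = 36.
Elasticity = 1/2

Elasticity = (dY/dX) · (X/Y)

dY/dX = 1/√X
At X = 36: dY/dX = 1/6, Y = 12

Elasticity = (1/6) · (36 / 12) = 1/2

Interpretation: for a small percentage change in X, the percentage change in Y is approximately 0.50 times as large.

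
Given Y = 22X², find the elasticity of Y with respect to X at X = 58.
Elasticity = 2

Elasticity = (dY/dX) · (X/Y)

dY/dX = 44·X
At X = 58: dY/dX = 2552, Y = 74008

Elasticity = 2552 · (58 / 74008) = 2

Interpretation: for a small percentage change in X, the percentage change in Y is approximately 2.00 times as large.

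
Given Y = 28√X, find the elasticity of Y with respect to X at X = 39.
Elasticity = 1/2

Elasticity = (dY/dX) · (X/Y)

dY/dX = 14/√X
At X = 39: dY/dX = 14·√39/39, Y = 28·√39

Elasticity = (14·√39/39) · (39 / (28·√39)) = 1/2

Interpretation: for a small percentage change in X, the percentage change in Y is approximately 0.50 times as large.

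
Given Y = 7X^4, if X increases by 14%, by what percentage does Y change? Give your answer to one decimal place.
68.9%

For Y = 7X^4:
If X → X(1 + 0.14)
Then Y → Y · (1 + 0.14)^4
     ≈ Y · 1.6890

Percentage change = ((1 + 0.14)^4 − 1) × 100% ≈ 68.9%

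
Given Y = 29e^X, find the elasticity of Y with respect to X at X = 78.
Elasticity = 78

Elasticity = (dY/dX) · (X/Y)

dY/dX = 29·e^X
At X = 78: dY/dX = 29·e^78, Y = 29·e^78

Elasticity = (29·e^78) · (78 / (29·e^78)) = 78

Interpretation: for a small percentage change in X, the percentage change in Y is approximately 78.00 times as large.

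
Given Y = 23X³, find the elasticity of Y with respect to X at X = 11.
Elasticity = 3

Elasticity = (dY/dX) · (X/Y)

dY/dX = 69·X²
At X = 11: dY/dX = 8349, Y = 30613

Elasticity = 8349 · (11 / 30613) = 3

Interpretation: for a small percentage change in X, the percentage change in Y is approximately 3.00 times as large.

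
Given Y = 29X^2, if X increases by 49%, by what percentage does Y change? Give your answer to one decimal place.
122.0%

For Y = 29X^2:
If X → X(1 + 0.49)
Then Y → Y · (1 + 0.49)^2
     = Y · 2.2201

Percentage change = ((1 + 0.49)^2 − 1) × 100% ≈ 122.0%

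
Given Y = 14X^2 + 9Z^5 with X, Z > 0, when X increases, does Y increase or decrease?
Y increases

Taking the partial derivative:
∂Y/∂X = 28X

∂Y/∂X = 28X > 0 (assuming positive values)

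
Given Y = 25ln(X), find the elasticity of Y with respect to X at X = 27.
Elasticity = 1/ln(27) ≈ 0.3034

Elasticity = (dY/dX) · (X/Y)

dY/dX = 25/X
At X = 27: dY/dX = 25/27, Y = 25·ln(27)

Elasticity = (25/27) · (27 / (25·ln(27))) = 1/ln(27) ≈ 0.3034

Interpretation: for a small percentage change in X, the percentage change in Y is approximately 0.30 times as large.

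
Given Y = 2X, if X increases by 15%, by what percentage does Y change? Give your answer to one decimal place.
15.0%

For Y = 2X:
If X → X(1 + 0.15)
Then Y → Y · (1 + 0.15)^1
     = Y · 1.1500

Percentage change = ((1 + 0.15)^1 − 1) × 100% = 15.0%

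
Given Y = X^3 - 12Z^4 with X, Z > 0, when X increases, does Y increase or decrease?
Y increases

Taking the partial derivative:
∂Y/∂X = 3X^2

∂Y/∂X = 3X^2 > 0 (assuming positive values)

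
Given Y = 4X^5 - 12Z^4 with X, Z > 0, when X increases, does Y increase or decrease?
Y increases

Taking the partial derivative:
∂Y/∂X = 20X^4

∂Y/∂X = 20X^4 > 0 (assuming positive values)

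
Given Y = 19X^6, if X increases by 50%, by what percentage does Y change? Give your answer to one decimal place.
1039.1%

For Y = 19X^6:
If X → X(1 + 0.5)
Then Y → Y · (1 + 0.5)^6
     ≈ Y · 11.3906

Percentage change = ((1 + 0.5)^6 − 1) × 100% ≈ 1039.1%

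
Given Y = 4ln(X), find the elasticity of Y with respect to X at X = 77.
Elasticity = 1/ln(77) ≈ 0.2302

Elasticity = (dY/dX) · (X/Y)

dY/dX = 4/X
At X = 77: dY/dX = 4/77, Y = 4·ln(77)

Elasticity = (4/77) · (77 / (4·ln(77))) = 1/ln(77) ≈ 0.2302

Interpretation: for a small percentage change in X, the percentage change in Y is approximately 0.23 times as large.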